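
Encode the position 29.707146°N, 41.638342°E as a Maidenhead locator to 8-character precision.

Add 180° to longitude and 90° to latitude: 221.63834, 119.70715.
Field (20°×10°, letters A–R): lon ⌊221.63834/20⌋ = 11 → L; lat ⌊119.70715/10⌋ = 11 → L.
Square (2°×1°, digits 0–9): lon ⌊1.63834/2⌋ = 0; lat ⌊9.70715/1⌋ = 9.
Subsquare (5′×2.5′, letters a–x): lon ⌊1.63834/0.0833333⌋ = 19 → t; lat ⌊0.70715/0.0416667⌋ = 16 → q.
Extended square (30″×15″, digits 0–9): lon ⌊0.05501/0.00833333⌋ = 6; lat ⌊0.04048/0.00416667⌋ = 9.

LL09tq69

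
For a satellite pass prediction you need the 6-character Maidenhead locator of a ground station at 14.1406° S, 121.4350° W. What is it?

Offset from 180°W / 90°S: lon 58.5650°, lat 75.8594°.
Field: lon ⌊58.5650/20⌋ = 2 → C; lat ⌊75.8594/10⌋ = 7 → H.
Square: lon ⌊18.5650/2⌋ = 9; lat ⌊5.8594/1⌋ = 5.
Subsquare: lon ⌊0.5650/0.0833333⌋ = 6 → g; lat ⌊0.8594/0.0416667⌋ = 20 → u.

CH95gu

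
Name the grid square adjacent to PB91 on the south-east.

QB00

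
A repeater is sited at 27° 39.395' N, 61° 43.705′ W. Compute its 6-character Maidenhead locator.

Add 180° to longitude and 90° to latitude: 118.2716, 117.6566.
Field: 118.2716/20 → 5 → F, 117.6566/10 → 11 → L; chars FL.
Square: 18.2716/2 → 9, 7.6566/1 → 7; chars 97.
Subsquare: 0.2716/0.0833333 → 3 → d, 0.6566/0.0416667 → 15 → p; chars dp.

FL97dp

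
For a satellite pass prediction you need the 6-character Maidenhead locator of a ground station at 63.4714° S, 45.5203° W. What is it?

Add 180° to longitude and 90° to latitude: 134.4797, 26.5286.
Field: 134.4797/20 → 6 → G, 26.5286/10 → 2 → C; chars GC.
Square: 14.4797/2 → 7, 6.5286/1 → 6; chars 76.
Subsquare: 0.4797/0.0833333 → 5 → f, 0.5286/0.0416667 → 12 → m; chars fm.

GC76fm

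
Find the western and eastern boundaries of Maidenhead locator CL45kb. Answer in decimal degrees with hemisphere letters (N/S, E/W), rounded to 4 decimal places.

131.1667° W, 131.0833° W

Field C=2, L=11: +2·20° lon, +11·10° lat → SW at lon -140°, lat 20°.
Square 4, 5: +4·2° lon, +5·1° lat → SW at lon -132°, lat 25°.
Subsquare k=10, b=1: +10·0.0833333° lon, +1·0.0416667° lat → SW at lon -131.167°, lat 25.0417°.
Cell spans 0.0833333° lon × 0.0416667° lat.
west 131.1667° W, east 131.0833° W.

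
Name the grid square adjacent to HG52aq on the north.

HG52ar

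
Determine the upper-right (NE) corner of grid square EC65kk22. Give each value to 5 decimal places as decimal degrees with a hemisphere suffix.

Field E=4, C=2: +4·20° lon, +2·10° lat → SW at lon -100°, lat -70°.
Square 6, 5: +6·2° lon, +5·1° lat → SW at lon -88°, lat -65°.
Subsquare k=10, k=10: +10·0.0833333° lon, +10·0.0416667° lat → SW at lon -87.1667°, lat -64.5833°.
Extended square 2, 2: +2·0.00833333° lon, +2·0.00416667° lat → SW at lon -87.15°, lat -64.575°.
Cell spans 0.00833333° lon × 0.00416667° lat. NE corner is SW corner plus one full cell.
latitude 64.57083° S, longitude 87.14167° W.

64.57083° S, 87.14167° W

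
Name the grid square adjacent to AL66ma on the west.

AL66la

Longitude subsquare m = 12; −1 → 11 = l.
The latitude characters are unchanged.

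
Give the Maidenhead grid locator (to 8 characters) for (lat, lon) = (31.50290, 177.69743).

Add 180° to longitude and 90° to latitude: 357.69743, 121.50290.
Field: lon ⌊357.69743/20⌋ = 17 → R; lat ⌊121.50290/10⌋ = 12 → M.
Square: lon ⌊17.69743/2⌋ = 8; lat ⌊1.50290/1⌋ = 1.
Subsquare: lon ⌊1.69743/0.0833333⌋ = 20 → u; lat ⌊0.50290/0.0416667⌋ = 12 → m.
Extended square: lon ⌊0.03076/0.00833333⌋ = 3; lat ⌊0.00290/0.00416667⌋ = 0.

RM81um30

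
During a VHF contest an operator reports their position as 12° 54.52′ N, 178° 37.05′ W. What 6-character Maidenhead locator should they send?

Shift to the Maidenhead origin (180°W, 90°S): lon 1.3825, lat 102.9087.
Field (20°×10°, letters A–R): 1.3825/20 → 0 → A, 102.9087/10 → 10 → K; chars AK.
Square (2°×1°, digits 0–9): 1.3825/2 → 0, 2.9087/1 → 2; chars 02.
Subsquare (5′×2.5′, letters a–x): 1.3825/0.0833333 → 16 → q, 0.9087/0.0416667 → 21 → v; chars qv.

AK02qv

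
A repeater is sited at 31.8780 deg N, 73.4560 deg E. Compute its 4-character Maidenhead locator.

Shift to the Maidenhead origin (180°W, 90°S): lon 253.46, lat 121.88.
Field: 253.46/20 → 12 → M, 121.88/10 → 12 → M; chars MM.
Square: 13.46/2 → 6, 1.88/1 → 1; chars 61.

MM61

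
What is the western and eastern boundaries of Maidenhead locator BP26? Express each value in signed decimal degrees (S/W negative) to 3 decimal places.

-156.000, -154.000

Field B=1, P=15: +1·20° lon, +15·10° lat → SW at lon -160°, lat 60°.
Square 2, 6: +2·2° lon, +6·1° lat → SW at lon -156°, lat 66°.
Cell spans 2° lon × 1° lat.
west -156.000, east -154.000.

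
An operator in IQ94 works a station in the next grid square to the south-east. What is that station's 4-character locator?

JQ03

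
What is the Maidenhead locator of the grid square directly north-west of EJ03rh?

EJ03qi

Longitude subsquare r = 17; −1 → 16 = q.
Latitude subsquare h = 7; +1 → 8 = i.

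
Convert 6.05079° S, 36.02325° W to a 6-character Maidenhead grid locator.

HI13xw

Add 180° to longitude and 90° to latitude: 143.9768, 83.9492.
Field: lon ⌊143.9768/20⌋ = 7 → H; lat ⌊83.9492/10⌋ = 8 → I.
Square: lon ⌊3.9768/2⌋ = 1; lat ⌊3.9492/1⌋ = 3.
Subsquare: lon ⌊1.9768/0.0833333⌋ = 23 → x; lat ⌊0.9492/0.0416667⌋ = 22 → w.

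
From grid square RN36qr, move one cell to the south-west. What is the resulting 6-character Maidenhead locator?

Longitude subsquare q = 16; −1 → 15 = p.
Latitude subsquare r = 17; −1 → 16 = q.

RN36pq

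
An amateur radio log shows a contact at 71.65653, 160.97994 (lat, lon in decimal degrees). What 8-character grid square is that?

RQ01lp77

Add 180° to longitude and 90° to latitude: 340.97994, 161.65653.
Field: 340.97994/20 → 17 → R, 161.65653/10 → 16 → Q; chars RQ.
Square: 0.97994/2 → 0, 1.65653/1 → 1; chars 01.
Subsquare: 0.97994/0.0833333 → 11 → l, 0.65653/0.0416667 → 15 → p; chars lp.
Extended square: 0.06327/0.00833333 → 7, 0.03153/0.00416667 → 7; chars 77.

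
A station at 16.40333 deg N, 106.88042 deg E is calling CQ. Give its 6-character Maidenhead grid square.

Shift to the Maidenhead origin (180°W, 90°S): lon 286.8804, lat 106.4033.
Field (20°×10°, letters A–R): 286.8804/20 → 14 → O, 106.4033/10 → 10 → K; chars OK.
Square (2°×1°, digits 0–9): 6.8804/2 → 3, 6.4033/1 → 6; chars 36.
Subsquare (5′×2.5′, letters a–x): 0.8804/0.0833333 → 10 → k, 0.4033/0.0416667 → 9 → j; chars kj.

OK36kj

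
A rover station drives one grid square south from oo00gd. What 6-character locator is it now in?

OO00gc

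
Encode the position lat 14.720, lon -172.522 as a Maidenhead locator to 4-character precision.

Offset from 180°W / 90°S: lon 7.48°, lat 104.72°.
Field: 7.48/20 → 0 → A, 104.72/10 → 10 → K; chars AK.
Square: 7.48/2 → 3, 4.72/1 → 4; chars 34.

AK34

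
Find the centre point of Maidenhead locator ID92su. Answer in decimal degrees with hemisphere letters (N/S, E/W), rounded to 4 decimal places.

57.1458° S, 0.4583° W

Field I=8, D=3: +8·20° lon, +3·10° lat → SW at lon -20°, lat -60°.
Square 9, 2: +9·2° lon, +2·1° lat → SW at lon -2°, lat -58°.
Subsquare s=18, u=20: +18·0.0833333° lon, +20·0.0416667° lat → SW at lon -0.5°, lat -57.1667°.
Cell spans 0.0833333° lon × 0.0416667° lat. Centre is SW corner plus half of each.
latitude 57.1458° S, longitude 0.4583° W.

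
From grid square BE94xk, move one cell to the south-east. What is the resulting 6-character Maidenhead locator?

CE04aj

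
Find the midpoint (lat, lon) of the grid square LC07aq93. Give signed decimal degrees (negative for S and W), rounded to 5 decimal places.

Field L=11, C=2: +11·20° lon, +2·10° lat → SW at lon 40°, lat -70°.
Square 0, 7: +0·2° lon, +7·1° lat → SW at lon 40°, lat -63°.
Subsquare a=0, q=16: +0·0.0833333° lon, +16·0.0416667° lat → SW at lon 40°, lat -62.3333°.
Extended square 9, 3: +9·0.00833333° lon, +3·0.00416667° lat → SW at lon 40.075°, lat -62.3208°.
Cell spans 0.00833333° lon × 0.00416667° lat. Centre is SW corner plus half of each.
latitude -62.31875, longitude 40.07917.

-62.31875, 40.07917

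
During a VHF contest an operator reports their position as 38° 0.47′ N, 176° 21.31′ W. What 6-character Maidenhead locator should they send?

AM18ta

Shift to the Maidenhead origin (180°W, 90°S): lon 3.6448, lat 128.0078.
Field: lon ⌊3.6448/20⌋ = 0 → A; lat ⌊128.0078/10⌋ = 12 → M.
Square: lon ⌊3.6448/2⌋ = 1; lat ⌊8.0078/1⌋ = 8.
Subsquare: lon ⌊1.6448/0.0833333⌋ = 19 → t; lat ⌊0.0078/0.0416667⌋ = 0 → a.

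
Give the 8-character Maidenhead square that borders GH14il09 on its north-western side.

GH14hm90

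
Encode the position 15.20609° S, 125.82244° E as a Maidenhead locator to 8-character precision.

PH24vt80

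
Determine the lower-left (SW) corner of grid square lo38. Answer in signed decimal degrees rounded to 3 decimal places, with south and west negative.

58.000, 46.000

Field L=11, O=14: +11·20° lon, +14·10° lat → SW at lon 40°, lat 50°.
Square 3, 8: +3·2° lon, +8·1° lat → SW at lon 46°, lat 58°.
latitude 58.000, longitude 46.000.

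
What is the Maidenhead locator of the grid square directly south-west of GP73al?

Longitude subsquare a = 0; −1 → -1, wraps to 23 = x, carry into square.
Longitude square 7; −1 → 6.
Latitude subsquare l = 11; −1 → 10 = k.

GP63xk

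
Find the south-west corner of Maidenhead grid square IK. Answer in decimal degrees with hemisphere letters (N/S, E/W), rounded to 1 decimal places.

Field I=8, K=10: +8·20° lon, +10·10° lat → SW at lon -20°, lat 10°.
latitude 10.0° N, longitude 20.0° W.

10.0° N, 20.0° W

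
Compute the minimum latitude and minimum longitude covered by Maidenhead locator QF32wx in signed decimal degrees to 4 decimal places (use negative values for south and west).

Field Q=16, F=5: +16·20° lon, +5·10° lat → SW at lon 140°, lat -40°.
Square 3, 2: +3·2° lon, +2·1° lat → SW at lon 146°, lat -38°.
Subsquare w=22, x=23: +22·0.0833333° lon, +23·0.0416667° lat → SW at lon 147.833°, lat -37.0417°.
latitude -37.0417, longitude 147.8333.

-37.0417, 147.8333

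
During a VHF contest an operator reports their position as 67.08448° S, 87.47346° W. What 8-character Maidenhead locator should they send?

EC62gv39

Add 180° to longitude and 90° to latitude: 92.52654, 22.91552.
Field: 92.52654/20 → 4 → E, 22.91552/10 → 2 → C; chars EC.
Square: 12.52654/2 → 6, 2.91552/1 → 2; chars 62.
Subsquare: 0.52654/0.0833333 → 6 → g, 0.91552/0.0416667 → 21 → v; chars gv.
Extended square: 0.02654/0.00833333 → 3, 0.04052/0.00416667 → 9; chars 39.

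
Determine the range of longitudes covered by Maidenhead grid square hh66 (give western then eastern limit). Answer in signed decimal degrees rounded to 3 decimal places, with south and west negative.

Field H=7, H=7: +7·20° lon, +7·10° lat → SW at lon -40°, lat -20°.
Square 6, 6: +6·2° lon, +6·1° lat → SW at lon -28°, lat -14°.
Cell spans 2° lon × 1° lat.
west -28.000, east -26.000.

-28.000, -26.000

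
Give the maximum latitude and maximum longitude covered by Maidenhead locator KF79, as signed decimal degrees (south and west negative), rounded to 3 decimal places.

-30.000, 36.000

Field K=10, F=5: +10·20° lon, +5·10° lat → SW at lon 20°, lat -40°.
Square 7, 9: +7·2° lon, +9·1° lat → SW at lon 34°, lat -31°.
Cell spans 2° lon × 1° lat. NE corner is SW corner plus one full cell.
latitude -30.000, longitude 36.000.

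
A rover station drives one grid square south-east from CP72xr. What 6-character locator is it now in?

CP82aq

Longitude subsquare x = 23; +1 → 24, wraps to 0 = a, carry into square.
Longitude square 7; +1 → 8.
Latitude subsquare r = 17; −1 → 16 = q.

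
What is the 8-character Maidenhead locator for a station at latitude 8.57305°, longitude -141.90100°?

BJ98bn17

Add 180° to longitude and 90° to latitude: 38.09900, 98.57305.
Field: lon ⌊38.09900/20⌋ = 1 → B; lat ⌊98.57305/10⌋ = 9 → J.
Square: lon ⌊18.09900/2⌋ = 9; lat ⌊8.57305/1⌋ = 8.
Subsquare: lon ⌊0.09900/0.0833333⌋ = 1 → b; lat ⌊0.57305/0.0416667⌋ = 13 → n.
Extended square: lon ⌊0.01567/0.00833333⌋ = 1; lat ⌊0.03138/0.00416667⌋ = 7.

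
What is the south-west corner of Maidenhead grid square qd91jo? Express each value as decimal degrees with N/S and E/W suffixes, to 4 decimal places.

58.4167° S, 158.7500° E

Field Q=16, D=3: +16·20° lon, +3·10° lat → SW at lon 140°, lat -60°.
Square 9, 1: +9·2° lon, +1·1° lat → SW at lon 158°, lat -59°.
Subsquare j=9, o=14: +9·0.0833333° lon, +14·0.0416667° lat → SW at lon 158.75°, lat -58.4167°.
latitude 58.4167° S, longitude 158.7500° E.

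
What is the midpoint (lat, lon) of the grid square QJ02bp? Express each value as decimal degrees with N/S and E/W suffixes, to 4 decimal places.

2.6458° N, 140.1250° E

Field Q=16, J=9: +16·20° lon, +9·10° lat → SW at lon 140°, lat 0°.
Square 0, 2: +0·2° lon, +2·1° lat → SW at lon 140°, lat 2°.
Subsquare b=1, p=15: +1·0.0833333° lon, +15·0.0416667° lat → SW at lon 140.083°, lat 2.625°.
Cell spans 0.0833333° lon × 0.0416667° lat. Centre is SW corner plus half of each.
latitude 2.6458° N, longitude 140.1250° E.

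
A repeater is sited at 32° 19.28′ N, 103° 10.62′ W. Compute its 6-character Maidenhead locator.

DM82jh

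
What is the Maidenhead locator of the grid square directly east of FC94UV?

FC94vv

Longitude subsquare u = 20; +1 → 21 = v.
The latitude characters are unchanged.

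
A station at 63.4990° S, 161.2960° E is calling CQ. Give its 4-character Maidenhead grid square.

RC06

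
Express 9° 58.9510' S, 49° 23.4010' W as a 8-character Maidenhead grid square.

Add 180° to longitude and 90° to latitude: 130.60998, 80.01748.
Field: 130.60998/20 → 6 → G, 80.01748/10 → 8 → I; chars GI.
Square: 10.60998/2 → 5, 0.01748/1 → 0; chars 50.
Subsquare: 0.60998/0.0833333 → 7 → h, 0.01748/0.0416667 → 0 → a; chars ha.
Extended square: 0.02665/0.00833333 → 3, 0.01748/0.00416667 → 4; chars 34.

GI50ha34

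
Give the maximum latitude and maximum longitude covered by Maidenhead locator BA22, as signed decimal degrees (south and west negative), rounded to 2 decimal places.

Field B=1, A=0: +1·20° lon, +0·10° lat → SW at lon -160°, lat -90°.
Square 2, 2: +2·2° lon, +2·1° lat → SW at lon -156°, lat -88°.
Cell spans 2° lon × 1° lat. NE corner is SW corner plus one full cell.
latitude -87.00, longitude -154.00.

-87.00, -154.00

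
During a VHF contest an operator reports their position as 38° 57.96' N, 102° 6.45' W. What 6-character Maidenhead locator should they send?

Add 180° to longitude and 90° to latitude: 77.8925, 128.9660.
Field: lon ⌊77.8925/20⌋ = 3 → D; lat ⌊128.9660/10⌋ = 12 → M.
Square: lon ⌊17.8925/2⌋ = 8; lat ⌊8.9660/1⌋ = 8.
Subsquare: lon ⌊1.8925/0.0833333⌋ = 22 → w; lat ⌊0.9660/0.0416667⌋ = 23 → x.

DM88wx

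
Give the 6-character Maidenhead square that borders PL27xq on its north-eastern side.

PL37ar

Longitude subsquare x = 23; +1 → 24, wraps to 0 = a, carry into square.
Longitude square 2; +1 → 3.
Latitude subsquare q = 16; +1 → 17 = r.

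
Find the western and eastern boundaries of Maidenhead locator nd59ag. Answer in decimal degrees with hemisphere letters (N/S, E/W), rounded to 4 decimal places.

90.0000° E, 90.0833° E

Field N=13, D=3: +13·20° lon, +3·10° lat → SW at lon 80°, lat -60°.
Square 5, 9: +5·2° lon, +9·1° lat → SW at lon 90°, lat -51°.
Subsquare a=0, g=6: +0·0.0833333° lon, +6·0.0416667° lat → SW at lon 90°, lat -50.75°.
Cell spans 0.0833333° lon × 0.0416667° lat.
west 90.0000° E, east 90.0833° E.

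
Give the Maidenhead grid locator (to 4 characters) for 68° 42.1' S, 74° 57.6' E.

Offset from 180°W / 90°S: lon 254.96°, lat 21.30°.
Field: 254.96/20 → 12 → M, 21.30/10 → 2 → C; chars MC.
Square: 14.96/2 → 7, 1.30/1 → 1; chars 71.

MC71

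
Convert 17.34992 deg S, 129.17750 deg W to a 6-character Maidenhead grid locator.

CH52jp

Shift to the Maidenhead origin (180°W, 90°S): lon 50.8225, lat 72.6501.
Field: lon ⌊50.8225/20⌋ = 2 → C; lat ⌊72.6501/10⌋ = 7 → H.
Square: lon ⌊10.8225/2⌋ = 5; lat ⌊2.6501/1⌋ = 2.
Subsquare: lon ⌊0.8225/0.0833333⌋ = 9 → j; lat ⌊0.6501/0.0416667⌋ = 15 → p.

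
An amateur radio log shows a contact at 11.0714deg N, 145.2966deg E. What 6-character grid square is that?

QK21pb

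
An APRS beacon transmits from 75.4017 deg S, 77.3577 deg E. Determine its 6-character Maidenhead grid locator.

MB84qo

Shift to the Maidenhead origin (180°W, 90°S): lon 257.3577, lat 14.5983.
Field: 257.3577/20 → 12 → M, 14.5983/10 → 1 → B; chars MB.
Square: 17.3577/2 → 8, 4.5983/1 → 4; chars 84.
Subsquare: 1.3577/0.0833333 → 16 → q, 0.5983/0.0416667 → 14 → o; chars qo.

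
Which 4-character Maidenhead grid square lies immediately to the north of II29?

IJ20

Latitude square 9; +1 → 10, wraps to 0, carry into field.
Latitude field I = 8; +1 → 9 = J.
The longitude characters are unchanged.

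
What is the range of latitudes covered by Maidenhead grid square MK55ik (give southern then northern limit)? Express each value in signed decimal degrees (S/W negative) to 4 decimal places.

15.4167, 15.4583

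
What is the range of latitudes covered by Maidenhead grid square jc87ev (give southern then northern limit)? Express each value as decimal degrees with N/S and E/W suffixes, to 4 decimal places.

62.1250° S, 62.0833° S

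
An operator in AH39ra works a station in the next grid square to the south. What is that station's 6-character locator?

AH38rx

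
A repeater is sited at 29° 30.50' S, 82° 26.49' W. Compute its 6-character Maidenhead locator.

EG80sl

Add 180° to longitude and 90° to latitude: 97.5585, 60.4917.
Field: lon ⌊97.5585/20⌋ = 4 → E; lat ⌊60.4917/10⌋ = 6 → G.
Square: lon ⌊17.5585/2⌋ = 8; lat ⌊0.4917/1⌋ = 0.
Subsquare: lon ⌊1.5585/0.0833333⌋ = 18 → s; lat ⌊0.4917/0.0416667⌋ = 11 → l.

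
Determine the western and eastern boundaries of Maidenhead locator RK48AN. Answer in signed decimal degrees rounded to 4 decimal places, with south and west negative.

Field R=17, K=10: +17·20° lon, +10·10° lat → SW at lon 160°, lat 10°.
Square 4, 8: +4·2° lon, +8·1° lat → SW at lon 168°, lat 18°.
Subsquare a=0, n=13: +0·0.0833333° lon, +13·0.0416667° lat → SW at lon 168°, lat 18.5417°.
Cell spans 0.0833333° lon × 0.0416667° lat.
west 168.0000, east 168.0833.

168.0000, 168.0833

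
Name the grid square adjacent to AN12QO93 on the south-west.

AN12qo82

Longitude extended square 9; −1 → 8.
Latitude extended square 3; −1 → 2.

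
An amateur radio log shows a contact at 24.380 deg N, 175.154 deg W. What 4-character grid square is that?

Shift to the Maidenhead origin (180°W, 90°S): lon 4.85, lat 114.38.
Field: lon ⌊4.85/20⌋ = 0 → A; lat ⌊114.38/10⌋ = 11 → L.
Square: lon ⌊4.85/2⌋ = 2; lat ⌊4.38/1⌋ = 4.

AL24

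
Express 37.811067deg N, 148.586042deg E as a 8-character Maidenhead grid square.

Shift to the Maidenhead origin (180°W, 90°S): lon 328.58604, lat 127.81107.
Field: lon ⌊328.58604/20⌋ = 16 → Q; lat ⌊127.81107/10⌋ = 12 → M.
Square: lon ⌊8.58604/2⌋ = 4; lat ⌊7.81107/1⌋ = 7.
Subsquare: lon ⌊0.58604/0.0833333⌋ = 7 → h; lat ⌊0.81107/0.0416667⌋ = 19 → t.
Extended square: lon ⌊0.00271/0.00833333⌋ = 0; lat ⌊0.01940/0.00416667⌋ = 4.

QM47ht04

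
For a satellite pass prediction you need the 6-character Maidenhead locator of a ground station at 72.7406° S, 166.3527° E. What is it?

RB37eg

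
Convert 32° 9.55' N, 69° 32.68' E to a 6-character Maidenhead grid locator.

Shift to the Maidenhead origin (180°W, 90°S): lon 249.5447, lat 122.1592.
Field: lon ⌊249.5447/20⌋ = 12 → M; lat ⌊122.1592/10⌋ = 12 → M.
Square: lon ⌊9.5447/2⌋ = 4; lat ⌊2.1592/1⌋ = 2.
Subsquare: lon ⌊1.5447/0.0833333⌋ = 18 → s; lat ⌊0.1592/0.0416667⌋ = 3 → d.

MM42sd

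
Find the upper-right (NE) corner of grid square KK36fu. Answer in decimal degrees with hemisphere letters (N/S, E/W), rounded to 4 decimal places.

16.8750° N, 26.5000° E

Field K=10, K=10: +10·20° lon, +10·10° lat → SW at lon 20°, lat 10°.
Square 3, 6: +3·2° lon, +6·1° lat → SW at lon 26°, lat 16°.
Subsquare f=5, u=20: +5·0.0833333° lon, +20·0.0416667° lat → SW at lon 26.4167°, lat 16.8333°.
Cell spans 0.0833333° lon × 0.0416667° lat. NE corner is SW corner plus one full cell.
latitude 16.8750° N, longitude 26.5000° E.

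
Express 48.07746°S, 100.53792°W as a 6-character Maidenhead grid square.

Shift to the Maidenhead origin (180°W, 90°S): lon 79.4621, lat 41.9225.
Field: 79.4621/20 → 3 → D, 41.9225/10 → 4 → E; chars DE.
Square: 19.4621/2 → 9, 1.9225/1 → 1; chars 91.
Subsquare: 1.4621/0.0833333 → 17 → r, 0.9225/0.0416667 → 22 → w; chars rw.

DE91rw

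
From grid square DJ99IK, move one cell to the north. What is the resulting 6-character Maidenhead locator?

Latitude subsquare k = 10; +1 → 11 = l.
The longitude characters are unchanged.

DJ99il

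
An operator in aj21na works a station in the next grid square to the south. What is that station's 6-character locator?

AJ20nx

Latitude subsquare a = 0; −1 → -1, wraps to 23 = x, carry into square.
Latitude square 1; −1 → 0.
The longitude characters are unchanged.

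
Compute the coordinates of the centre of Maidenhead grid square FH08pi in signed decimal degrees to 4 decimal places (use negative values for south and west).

Field F=5, H=7: +5·20° lon, +7·10° lat → SW at lon -80°, lat -20°.
Square 0, 8: +0·2° lon, +8·1° lat → SW at lon -80°, lat -12°.
Subsquare p=15, i=8: +15·0.0833333° lon, +8·0.0416667° lat → SW at lon -78.75°, lat -11.6667°.
Cell spans 0.0833333° lon × 0.0416667° lat. Centre is SW corner plus half of each.
latitude -11.6458, longitude -78.7083.

-11.6458, -78.7083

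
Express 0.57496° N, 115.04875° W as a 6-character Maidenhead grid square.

DJ20ln

Offset from 180°W / 90°S: lon 64.9513°, lat 90.5750°.
Field: 64.9513/20 → 3 → D, 90.5750/10 → 9 → J; chars DJ.
Square: 4.9513/2 → 2, 0.5750/1 → 0; chars 20.
Subsquare: 0.9513/0.0833333 → 11 → l, 0.5750/0.0416667 → 13 → n; chars ln.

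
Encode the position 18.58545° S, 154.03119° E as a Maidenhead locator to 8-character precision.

QH71aj39

Add 180° to longitude and 90° to latitude: 334.03119, 71.41455.
Field: 334.03119/20 → 16 → Q, 71.41455/10 → 7 → H; chars QH.
Square: 14.03119/2 → 7, 1.41455/1 → 1; chars 71.
Subsquare: 0.03119/0.0833333 → 0 → a, 0.41455/0.0416667 → 9 → j; chars aj.
Extended square: 0.03119/0.00833333 → 3, 0.03955/0.00416667 → 9; chars 39.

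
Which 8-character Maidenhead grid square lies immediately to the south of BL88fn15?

BL88fn14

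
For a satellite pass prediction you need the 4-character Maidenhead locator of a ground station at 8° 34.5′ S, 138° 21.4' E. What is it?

Shift to the Maidenhead origin (180°W, 90°S): lon 318.36, lat 81.42.
Field: lon ⌊318.36/20⌋ = 15 → P; lat ⌊81.42/10⌋ = 8 → I.
Square: lon ⌊18.36/2⌋ = 9; lat ⌊1.42/1⌋ = 1.

PI91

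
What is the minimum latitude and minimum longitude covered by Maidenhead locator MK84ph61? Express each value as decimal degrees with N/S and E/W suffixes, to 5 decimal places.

14.29583° N, 77.30000° E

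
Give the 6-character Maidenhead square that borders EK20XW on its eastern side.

EK30aw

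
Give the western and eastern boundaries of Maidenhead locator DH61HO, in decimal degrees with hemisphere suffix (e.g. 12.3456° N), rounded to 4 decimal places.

107.4167° W, 107.3333° W

Field D=3, H=7: +3·20° lon, +7·10° lat → SW at lon -120°, lat -20°.
Square 6, 1: +6·2° lon, +1·1° lat → SW at lon -108°, lat -19°.
Subsquare h=7, o=14: +7·0.0833333° lon, +14·0.0416667° lat → SW at lon -107.417°, lat -18.4167°.
Cell spans 0.0833333° lon × 0.0416667° lat.
west 107.4167° W, east 107.3333° W.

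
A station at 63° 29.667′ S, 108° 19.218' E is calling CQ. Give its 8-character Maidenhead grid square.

OC46dm81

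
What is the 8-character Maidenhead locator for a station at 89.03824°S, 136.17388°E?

Offset from 180°W / 90°S: lon 316.17388°, lat 0.96176°.
Field: 316.17388/20 → 15 → P, 0.96176/10 → 0 → A; chars PA.
Square: 16.17388/2 → 8, 0.96176/1 → 0; chars 80.
Subsquare: 0.17388/0.0833333 → 2 → c, 0.96176/0.0416667 → 23 → x; chars cx.
Extended square: 0.00721/0.00833333 → 0, 0.00343/0.00416667 → 0; chars 00.

PA80cx00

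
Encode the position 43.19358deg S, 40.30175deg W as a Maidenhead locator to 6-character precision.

GE96ut

Add 180° to longitude and 90° to latitude: 139.6983, 46.8064.
Field: lon ⌊139.6983/20⌋ = 6 → G; lat ⌊46.8064/10⌋ = 4 → E.
Square: lon ⌊19.6983/2⌋ = 9; lat ⌊6.8064/1⌋ = 6.
Subsquare: lon ⌊1.6983/0.0833333⌋ = 20 → u; lat ⌊0.8064/0.0416667⌋ = 19 → t.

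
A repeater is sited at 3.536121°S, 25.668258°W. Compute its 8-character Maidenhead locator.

Shift to the Maidenhead origin (180°W, 90°S): lon 154.33174, lat 86.46388.
Field: 154.33174/20 → 7 → H, 86.46388/10 → 8 → I; chars HI.
Square: 14.33174/2 → 7, 6.46388/1 → 6; chars 76.
Subsquare: 0.33174/0.0833333 → 3 → d, 0.46388/0.0416667 → 11 → l; chars dl.
Extended square: 0.08174/0.00833333 → 9, 0.00555/0.00416667 → 1; chars 91.

HI76dl91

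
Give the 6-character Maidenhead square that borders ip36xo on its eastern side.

IP46ao

Longitude subsquare x = 23; +1 → 24, wraps to 0 = a, carry into square.
Longitude square 3; +1 → 4.
The latitude characters are unchanged.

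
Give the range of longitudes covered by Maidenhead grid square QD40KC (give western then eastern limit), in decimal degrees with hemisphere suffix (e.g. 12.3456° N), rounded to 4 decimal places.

148.8333° E, 148.9167° E

Field Q=16, D=3: +16·20° lon, +3·10° lat → SW at lon 140°, lat -60°.
Square 4, 0: +4·2° lon, +0·1° lat → SW at lon 148°, lat -60°.
Subsquare k=10, c=2: +10·0.0833333° lon, +2·0.0416667° lat → SW at lon 148.833°, lat -59.9167°.
Cell spans 0.0833333° lon × 0.0416667° lat.
west 148.8333° E, east 148.9167° E.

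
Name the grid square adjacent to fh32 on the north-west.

Longitude square 3; −1 → 2.
Latitude square 2; +1 → 3.

FH23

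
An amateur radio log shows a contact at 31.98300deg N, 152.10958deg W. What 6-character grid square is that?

Add 180° to longitude and 90° to latitude: 27.8904, 121.9830.
Field: 27.8904/20 → 1 → B, 121.9830/10 → 12 → M; chars BM.
Square: 7.8904/2 → 3, 1.9830/1 → 1; chars 31.
Subsquare: 1.8904/0.0833333 → 22 → w, 0.9830/0.0416667 → 23 → x; chars wx.

BM31wx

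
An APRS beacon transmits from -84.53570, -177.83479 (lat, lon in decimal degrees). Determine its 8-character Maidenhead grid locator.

Shift to the Maidenhead origin (180°W, 90°S): lon 2.16521, lat 5.46430.
Field: lon ⌊2.16521/20⌋ = 0 → A; lat ⌊5.46430/10⌋ = 0 → A.
Square: lon ⌊2.16521/2⌋ = 1; lat ⌊5.46430/1⌋ = 5.
Subsquare: lon ⌊0.16521/0.0833333⌋ = 1 → b; lat ⌊0.46430/0.0416667⌋ = 11 → l.
Extended square: lon ⌊0.08188/0.00833333⌋ = 9; lat ⌊0.00597/0.00416667⌋ = 1.

AA15bl91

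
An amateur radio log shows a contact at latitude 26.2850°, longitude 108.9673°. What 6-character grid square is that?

Add 180° to longitude and 90° to latitude: 288.9673, 116.2850.
Field: lon ⌊288.9673/20⌋ = 14 → O; lat ⌊116.2850/10⌋ = 11 → L.
Square: lon ⌊8.9673/2⌋ = 4; lat ⌊6.2850/1⌋ = 6.
Subsquare: lon ⌊0.9673/0.0833333⌋ = 11 → l; lat ⌊0.2850/0.0416667⌋ = 6 → g.

OL46lg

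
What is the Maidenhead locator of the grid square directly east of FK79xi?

FK89ai

Longitude subsquare x = 23; +1 → 24, wraps to 0 = a, carry into square.
Longitude square 7; +1 → 8.
The latitude characters are unchanged.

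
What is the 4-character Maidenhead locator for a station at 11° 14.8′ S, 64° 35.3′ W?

Add 180° to longitude and 90° to latitude: 115.41, 78.75.
Field: lon ⌊115.41/20⌋ = 5 → F; lat ⌊78.75/10⌋ = 7 → H.
Square: lon ⌊15.41/2⌋ = 7; lat ⌊8.75/1⌋ = 8.

FH78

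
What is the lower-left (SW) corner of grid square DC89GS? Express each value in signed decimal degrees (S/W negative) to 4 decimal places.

Field D=3, C=2: +3·20° lon, +2·10° lat → SW at lon -120°, lat -70°.
Square 8, 9: +8·2° lon, +9·1° lat → SW at lon -104°, lat -61°.
Subsquare g=6, s=18: +6·0.0833333° lon, +18·0.0416667° lat → SW at lon -103.5°, lat -60.25°.
latitude -60.2500, longitude -103.5000.

-60.2500, -103.5000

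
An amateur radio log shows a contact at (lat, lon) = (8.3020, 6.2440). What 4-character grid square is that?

Offset from 180°W / 90°S: lon 186.24°, lat 98.30°.
Field: 186.24/20 → 9 → J, 98.30/10 → 9 → J; chars JJ.
Square: 6.24/2 → 3, 8.30/1 → 8; chars 38.

JJ38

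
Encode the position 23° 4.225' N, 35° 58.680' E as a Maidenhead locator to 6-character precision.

Offset from 180°W / 90°S: lon 215.9780°, lat 113.0704°.
Field: 215.9780/20 → 10 → K, 113.0704/10 → 11 → L; chars KL.
Square: 15.9780/2 → 7, 3.0704/1 → 3; chars 73.
Subsquare: 1.9780/0.0833333 → 23 → x, 0.0704/0.0416667 → 1 → b; chars xb.

KL73xb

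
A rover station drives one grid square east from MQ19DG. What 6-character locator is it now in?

MQ19eg

Longitude subsquare d = 3; +1 → 4 = e.
The latitude characters are unchanged.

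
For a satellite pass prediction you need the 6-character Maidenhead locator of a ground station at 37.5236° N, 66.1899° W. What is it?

FM67vm

Shift to the Maidenhead origin (180°W, 90°S): lon 113.8101, lat 127.5236.
Field: lon ⌊113.8101/20⌋ = 5 → F; lat ⌊127.5236/10⌋ = 12 → M.
Square: lon ⌊13.8101/2⌋ = 6; lat ⌊7.5236/1⌋ = 7.
Subsquare: lon ⌊1.8101/0.0833333⌋ = 21 → v; lat ⌊0.5236/0.0416667⌋ = 12 → m.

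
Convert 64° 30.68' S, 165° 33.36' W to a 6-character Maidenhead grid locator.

AC75fl

Add 180° to longitude and 90° to latitude: 14.4440, 25.4887.
Field: 14.4440/20 → 0 → A, 25.4887/10 → 2 → C; chars AC.
Square: 14.4440/2 → 7, 5.4887/1 → 5; chars 75.
Subsquare: 0.4440/0.0833333 → 5 → f, 0.4887/0.0416667 → 11 → l; chars fl.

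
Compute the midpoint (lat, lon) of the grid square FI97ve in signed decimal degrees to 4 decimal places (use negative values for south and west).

Field F=5, I=8: +5·20° lon, +8·10° lat → SW at lon -80°, lat -10°.
Square 9, 7: +9·2° lon, +7·1° lat → SW at lon -62°, lat -3°.
Subsquare v=21, e=4: +21·0.0833333° lon, +4·0.0416667° lat → SW at lon -60.25°, lat -2.83333°.
Cell spans 0.0833333° lon × 0.0416667° lat. Centre is SW corner plus half of each.
latitude -2.8125, longitude -60.2083.

-2.8125, -60.2083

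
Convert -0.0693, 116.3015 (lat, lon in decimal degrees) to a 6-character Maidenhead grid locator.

Shift to the Maidenhead origin (180°W, 90°S): lon 296.3015, lat 89.9307.
Field (20°×10°, letters A–R): lon ⌊296.3015/20⌋ = 14 → O; lat ⌊89.9307/10⌋ = 8 → I.
Square (2°×1°, digits 0–9): lon ⌊16.3015/2⌋ = 8; lat ⌊9.9307/1⌋ = 9.
Subsquare (5′×2.5′, letters a–x): lon ⌊0.3015/0.0833333⌋ = 3 → d; lat ⌊0.9307/0.0416667⌋ = 22 → w.

OI89dw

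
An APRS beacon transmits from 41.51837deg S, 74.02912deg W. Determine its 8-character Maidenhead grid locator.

FE28xl65

Offset from 180°W / 90°S: lon 105.97088°, lat 48.48163°.
Field: 105.97088/20 → 5 → F, 48.48163/10 → 4 → E; chars FE.
Square: 5.97088/2 → 2, 8.48163/1 → 8; chars 28.
Subsquare: 1.97088/0.0833333 → 23 → x, 0.48163/0.0416667 → 11 → l; chars xl.
Extended square: 0.05421/0.00833333 → 6, 0.02330/0.00416667 → 5; chars 65.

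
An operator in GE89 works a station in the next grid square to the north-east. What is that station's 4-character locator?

GF90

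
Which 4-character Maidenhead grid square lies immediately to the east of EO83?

Longitude square 8; +1 → 9.
The latitude characters are unchanged.

EO93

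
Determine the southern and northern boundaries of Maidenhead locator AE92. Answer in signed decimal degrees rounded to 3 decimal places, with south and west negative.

Field A=0, E=4: +0·20° lon, +4·10° lat → SW at lon -180°, lat -50°.
Square 9, 2: +9·2° lon, +2·1° lat → SW at lon -162°, lat -48°.
Cell spans 2° lon × 1° lat.
south -48.000, north -47.000.

-48.000, -47.000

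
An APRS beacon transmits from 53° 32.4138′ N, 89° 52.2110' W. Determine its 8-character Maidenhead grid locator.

EO53bm59

Shift to the Maidenhead origin (180°W, 90°S): lon 90.12982, lat 143.54023.
Field: lon ⌊90.12982/20⌋ = 4 → E; lat ⌊143.54023/10⌋ = 14 → O.
Square: lon ⌊10.12982/2⌋ = 5; lat ⌊3.54023/1⌋ = 3.
Subsquare: lon ⌊0.12982/0.0833333⌋ = 1 → b; lat ⌊0.54023/0.0416667⌋ = 12 → m.
Extended square: lon ⌊0.04648/0.00833333⌋ = 5; lat ⌊0.04023/0.00416667⌋ = 9.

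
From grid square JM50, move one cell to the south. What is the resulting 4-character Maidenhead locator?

JL59

Latitude square 0; −1 → -1, wraps to 9, carry into field.
Latitude field M = 12; −1 → 11 = L.
The longitude characters are unchanged.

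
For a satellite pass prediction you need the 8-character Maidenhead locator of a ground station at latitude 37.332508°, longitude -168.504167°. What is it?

AM57rh99

Shift to the Maidenhead origin (180°W, 90°S): lon 11.49583, lat 127.33251.
Field: lon ⌊11.49583/20⌋ = 0 → A; lat ⌊127.33251/10⌋ = 12 → M.
Square: lon ⌊11.49583/2⌋ = 5; lat ⌊7.33251/1⌋ = 7.
Subsquare: lon ⌊1.49583/0.0833333⌋ = 17 → r; lat ⌊0.33251/0.0416667⌋ = 7 → h.
Extended square: lon ⌊0.07917/0.00833333⌋ = 9; lat ⌊0.04084/0.00416667⌋ = 9.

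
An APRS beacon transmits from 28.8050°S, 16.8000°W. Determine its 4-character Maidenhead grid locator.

IG11

Offset from 180°W / 90°S: lon 163.20°, lat 61.20°.
Field (20°×10°, letters A–R): 163.20/20 → 8 → I, 61.20/10 → 6 → G; chars IG.
Square (2°×1°, digits 0–9): 3.20/2 → 1, 1.20/1 → 1; chars 11.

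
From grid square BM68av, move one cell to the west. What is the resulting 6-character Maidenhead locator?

BM58xv

Longitude subsquare a = 0; −1 → -1, wraps to 23 = x, carry into square.
Longitude square 6; −1 → 5.
The latitude characters are unchanged.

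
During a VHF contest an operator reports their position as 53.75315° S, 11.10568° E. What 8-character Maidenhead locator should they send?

JD56nf29

Add 180° to longitude and 90° to latitude: 191.10568, 36.24685.
Field (20°×10°, letters A–R): 191.10568/20 → 9 → J, 36.24685/10 → 3 → D; chars JD.
Square (2°×1°, digits 0–9): 11.10568/2 → 5, 6.24685/1 → 6; chars 56.
Subsquare (5′×2.5′, letters a–x): 1.10568/0.0833333 → 13 → n, 0.24685/0.0416667 → 5 → f; chars nf.
Extended square (30″×15″, digits 0–9): 0.02235/0.00833333 → 2, 0.03852/0.00416667 → 9; chars 29.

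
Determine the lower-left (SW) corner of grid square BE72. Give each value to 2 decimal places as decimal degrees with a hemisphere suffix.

48.00° S, 146.00° W

Field B=1, E=4: +1·20° lon, +4·10° lat → SW at lon -160°, lat -50°.
Square 7, 2: +7·2° lon, +2·1° lat → SW at lon -146°, lat -48°.
latitude 48.00° S, longitude 146.00° W.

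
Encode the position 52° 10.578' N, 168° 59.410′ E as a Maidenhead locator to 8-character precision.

RO42le82

Shift to the Maidenhead origin (180°W, 90°S): lon 348.99017, lat 142.17630.
Field: lon ⌊348.99017/20⌋ = 17 → R; lat ⌊142.17630/10⌋ = 14 → O.
Square: lon ⌊8.99017/2⌋ = 4; lat ⌊2.17630/1⌋ = 2.
Subsquare: lon ⌊0.99017/0.0833333⌋ = 11 → l; lat ⌊0.17630/0.0416667⌋ = 4 → e.
Extended square: lon ⌊0.07350/0.00833333⌋ = 8; lat ⌊0.00963/0.00416667⌋ = 2.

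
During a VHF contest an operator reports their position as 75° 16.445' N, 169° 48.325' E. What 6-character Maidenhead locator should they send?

Offset from 180°W / 90°S: lon 349.8054°, lat 165.2741°.
Field: 349.8054/20 → 17 → R, 165.2741/10 → 16 → Q; chars RQ.
Square: 9.8054/2 → 4, 5.2741/1 → 5; chars 45.
Subsquare: 1.8054/0.0833333 → 21 → v, 0.2741/0.0416667 → 6 → g; chars vg.

RQ45vg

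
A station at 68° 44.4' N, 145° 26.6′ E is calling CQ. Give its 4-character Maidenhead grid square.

Shift to the Maidenhead origin (180°W, 90°S): lon 325.44, lat 158.74.
Field: 325.44/20 → 16 → Q, 158.74/10 → 15 → P; chars QP.
Square: 5.44/2 → 2, 8.74/1 → 8; chars 28.

QP28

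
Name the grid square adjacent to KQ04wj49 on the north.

KQ04wk40

Latitude extended square 9; +1 → 10, wraps to 0, carry into subsquare.
Latitude subsquare j = 9; +1 → 10 = k.
The longitude characters are unchanged.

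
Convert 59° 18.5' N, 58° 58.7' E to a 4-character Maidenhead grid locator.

LO99

Shift to the Maidenhead origin (180°W, 90°S): lon 238.98, lat 149.31.
Field (20°×10°, letters A–R): lon ⌊238.98/20⌋ = 11 → L; lat ⌊149.31/10⌋ = 14 → O.
Square (2°×1°, digits 0–9): lon ⌊18.98/2⌋ = 9; lat ⌊9.31/1⌋ = 9.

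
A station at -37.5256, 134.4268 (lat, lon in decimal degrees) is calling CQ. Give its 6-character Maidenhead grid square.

PF72fl

Shift to the Maidenhead origin (180°W, 90°S): lon 314.4268, lat 52.4744.
Field: 314.4268/20 → 15 → P, 52.4744/10 → 5 → F; chars PF.
Square: 14.4268/2 → 7, 2.4744/1 → 2; chars 72.
Subsquare: 0.4268/0.0833333 → 5 → f, 0.4744/0.0416667 → 11 → l; chars fl.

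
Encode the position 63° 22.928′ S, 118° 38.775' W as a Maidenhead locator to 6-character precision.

Shift to the Maidenhead origin (180°W, 90°S): lon 61.3538, lat 26.6179.
Field: 61.3538/20 → 3 → D, 26.6179/10 → 2 → C; chars DC.
Square: 1.3538/2 → 0, 6.6179/1 → 6; chars 06.
Subsquare: 1.3538/0.0833333 → 16 → q, 0.6179/0.0416667 → 14 → o; chars qo.

DC06qo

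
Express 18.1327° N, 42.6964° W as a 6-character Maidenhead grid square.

Add 180° to longitude and 90° to latitude: 137.3036, 108.1327.
Field (20°×10°, letters A–R): lon ⌊137.3036/20⌋ = 6 → G; lat ⌊108.1327/10⌋ = 10 → K.
Square (2°×1°, digits 0–9): lon ⌊17.3036/2⌋ = 8; lat ⌊8.1327/1⌋ = 8.
Subsquare (5′×2.5′, letters a–x): lon ⌊1.3036/0.0833333⌋ = 15 → p; lat ⌊0.1327/0.0416667⌋ = 3 → d.

GK88pd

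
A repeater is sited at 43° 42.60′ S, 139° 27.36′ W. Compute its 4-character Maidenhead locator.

CE06

Offset from 180°W / 90°S: lon 40.54°, lat 46.29°.
Field (20°×10°, letters A–R): lon ⌊40.54/20⌋ = 2 → C; lat ⌊46.29/10⌋ = 4 → E.
Square (2°×1°, digits 0–9): lon ⌊0.54/2⌋ = 0; lat ⌊6.29/1⌋ = 6.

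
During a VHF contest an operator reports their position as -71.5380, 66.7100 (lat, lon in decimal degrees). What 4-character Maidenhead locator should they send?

Shift to the Maidenhead origin (180°W, 90°S): lon 246.71, lat 18.46.
Field: lon ⌊246.71/20⌋ = 12 → M; lat ⌊18.46/10⌋ = 1 → B.
Square: lon ⌊6.71/2⌋ = 3; lat ⌊8.46/1⌋ = 8.

MB38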